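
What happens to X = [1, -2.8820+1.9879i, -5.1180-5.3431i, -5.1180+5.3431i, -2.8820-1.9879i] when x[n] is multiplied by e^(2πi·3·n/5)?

Modulation property: DFT(ω_5^(-3n)·x[n]) = X[(k-3) mod 5], so circularly shift X by 3 positions.

X[k-3] = [-5.1180-5.3431i, -5.1180+5.3431i, -2.8820-1.9879i, 1, -2.8820+1.9879i]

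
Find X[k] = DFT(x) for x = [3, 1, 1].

X[k] = Σ(n=0 to 2) x[n] · ω_3^(nk)
where ω_3 = e^(-2πi/3)

Computing each X[k]:
X[0] = 5
X[1] = 2
X[2] = 2

X = [5, 2, 2]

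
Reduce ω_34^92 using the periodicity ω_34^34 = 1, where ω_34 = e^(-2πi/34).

Since ω_34^34 = 1, powers reduce modulo 34.
92 mod 34 = 24
So ω_34^92 = ω_34^24 = e^(-2πi·24/34)

ω_34^92 = ω_34^24 = -0.2737+0.9618i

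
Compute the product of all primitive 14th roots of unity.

The primitive 14th roots of unity are ω_14^k for k coprime to 14: k ∈ {1, 3, 5, 9, 11, 13}
Their product equals the constant term of the cyclotomic polynomial Φ_14(x) up to sign.
For n ≥ 3, the product of all primitive nth roots of unity is 1. (For n=1 it is 1; for n=2 it is -1.)

1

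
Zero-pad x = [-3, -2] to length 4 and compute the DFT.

Original 2-point DFT: [-5, -1]
Zero-padded 4-point DFT provides frequency interpolation.

DFT_4([x, 0, ...]) = [-5, -3+2i, -1, -3-2i]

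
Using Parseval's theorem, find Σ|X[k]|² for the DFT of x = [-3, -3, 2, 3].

Parseval: Σ|x[n]|² = (1/N)Σ|X[k]|², so Σ|X[k]|² = N·Σ|x[n]|² = 4·31.0000

Σ|X[k]|² = N·Σ|x[n]|² = 4·31.0000 = 124.0000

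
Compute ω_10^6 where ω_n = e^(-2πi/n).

ω_10^6 = e^(-2πi·6/10)
= cos(-2π·6/10) + i·sin(-2π·6/10)
= cos(-12π/10) + i·sin(-12π/10)

ω_10^6 = cos(-12π/10) + i·sin(-12π/10) = -0.8090+0.5878i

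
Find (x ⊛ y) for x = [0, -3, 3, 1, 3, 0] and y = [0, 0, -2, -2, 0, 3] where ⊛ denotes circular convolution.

(x ⊛ y)[n] = Σ(m=0 to 5) x[m] · y[(n-m) mod 6]

Computing each output sample:
(x ⊛ y)[0] = -17
(x ⊛ y)[1] = 3
(x ⊛ y)[2] = 3
(x ⊛ y)[3] = 15
(x ⊛ y)[4] = 0
(x ⊛ y)[5] = -8

x ⊛ y = [-17, 3, 3, 15, 0, -8]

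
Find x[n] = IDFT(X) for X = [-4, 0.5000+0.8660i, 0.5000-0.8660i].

x[n] = (1/3) Σ(k=0 to 2) X[k] · e^(2πikn/3)

Computing each x[n]:
x[0] = -1
x[1] = -2
x[2] = -1

x = [-1, -2, -1]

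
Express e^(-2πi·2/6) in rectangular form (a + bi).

ω_6^2 = e^(-2πi·2/6)
= cos(-2π·2/6) + i·sin(-2π·2/6)
= cos(-4π/6) + i·sin(-4π/6)

ω_6^2 = cos(-4π/6) + i·sin(-4π/6) = -0.5000-0.8660i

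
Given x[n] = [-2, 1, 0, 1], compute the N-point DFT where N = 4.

X[k] = Σ(n=0 to 3) x[n] · ω_4^(nk)
where ω_4 = e^(-2πi/4)

Computing each X[k]:
X[0] = 0
X[1] = -2
X[2] = -4
X[3] = -2

X = [0, -2, -4, -2]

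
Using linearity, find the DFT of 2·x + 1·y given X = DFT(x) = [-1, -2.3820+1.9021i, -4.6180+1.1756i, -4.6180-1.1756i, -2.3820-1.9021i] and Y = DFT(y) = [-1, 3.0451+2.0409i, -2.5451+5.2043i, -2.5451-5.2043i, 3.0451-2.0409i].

By linearity: DFT(2x + 1y) = 2·DFT(x) + 1·DFT(y)
= 2·[-1, -2.3820+1.9021i, -4.6180+1.1756i, -4.6180-1.1756i, -2.3820-1.9021i] + 1·[-1, 3.0451+2.0409i, -2.5451+5.2043i, -2.5451-5.2043i, 3.0451-2.0409i]

Computing element-wise:
Z[0] = 2·(-1) + 1·(-1) = -3
Z[1] = 2·(-2.3820+1.9021i) + 1·(3.0451+2.0409i) = -1.7189+5.8451i
Z[2] = 2·(-4.6180+1.1756i) + 1·(-2.5451+5.2043i) = -11.7811+7.5555i
Z[3] = 2·(-4.6180-1.1756i) + 1·(-2.5451-5.2043i) = -11.7811-7.5555i
Z[4] = 2·(-2.3820-1.9021i) + 1·(3.0451-2.0409i) = -1.7189-5.8451i

DFT(2x + 1y) = 2·X + 1·Y = [-3, -1.7189+5.8451i, -11.7811+7.5555i, -11.7811-7.5555i, -1.7189-5.8451i]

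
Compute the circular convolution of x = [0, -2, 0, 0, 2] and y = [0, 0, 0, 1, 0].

(x ⊛ y)[n] = Σ(m=0 to 4) x[m] · y[(n-m) mod 5]

Computing each output sample:
(x ⊛ y)[0] = 0
(x ⊛ y)[1] = 0
(x ⊛ y)[2] = 2
(x ⊛ y)[3] = 0
(x ⊛ y)[4] = -2

x ⊛ y = [0, 0, 2, 0, -2]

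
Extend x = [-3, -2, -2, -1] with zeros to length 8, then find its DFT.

Original 4-point DFT: [-8, -1+1i, -2, -1-1i]
Zero-padded 8-point DFT provides frequency interpolation.

DFT_8([x, 0, ...]) = [-8, -3.7071+4.1213i, -1+1i, -2.2929+0.1213i, -2, -2.2929-0.1213i, -1-1i, -3.7071-4.1213i]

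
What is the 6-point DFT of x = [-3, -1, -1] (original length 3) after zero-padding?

Original 3-point DFT: [-5, -2, -2]
Zero-padded 6-point DFT provides frequency interpolation.

DFT_6([x, 0, ...]) = [-5, -3.0000+1.7321i, -2, -3, -2, -3.0000-1.7321i]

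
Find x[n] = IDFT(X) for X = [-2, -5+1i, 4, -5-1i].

x[n] = (1/4) Σ(k=0 to 3) X[k] · e^(2πikn/4)

Computing each x[n]:
x[0] = -2
x[1] = -2
x[2] = 3
x[3] = -1

x = [-2, -2, 3, -1]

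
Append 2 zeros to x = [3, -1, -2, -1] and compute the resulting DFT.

Original 4-point DFT: [-1, 5, 3, 5]
Zero-padded 6-point DFT provides frequency interpolation.

DFT_6([x, 0, ...]) = [-1, 4.5000+2.5981i, 3.5000-0.8660i, 3, 3.5000+0.8660i, 4.5000-2.5981i]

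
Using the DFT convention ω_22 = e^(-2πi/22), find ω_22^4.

ω_22^4 = e^(-2πi·4/22)
= cos(-2π·4/22) + i·sin(-2π·4/22)
= cos(-8π/22) + i·sin(-8π/22)

ω_22^4 = cos(-8π/22) + i·sin(-8π/22) = 0.4154-0.9096i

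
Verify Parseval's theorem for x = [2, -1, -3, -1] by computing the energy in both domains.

Time domain:
Σ|x[n]|² = |2|² + |-1|² + |-3|² + |-1|² = 15.0000

Frequency domain:
(1/4)Σ|X[k]|² = (1/4)(|-3|² + |5|² + |1|² + |5|²) = (1/4)·60.0000 = 15.0000

Both sides agree, confirming Parseval's theorem.

Σ|x[n]|² = (1/N)Σ|X[k]|² = 15.0000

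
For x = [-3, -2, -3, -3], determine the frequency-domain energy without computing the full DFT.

Parseval: Σ|x[n]|² = (1/N)Σ|X[k]|², so Σ|X[k]|² = N·Σ|x[n]|² = 4·31.0000

Σ|X[k]|² = N·Σ|x[n]|² = 4·31.0000 = 124.0000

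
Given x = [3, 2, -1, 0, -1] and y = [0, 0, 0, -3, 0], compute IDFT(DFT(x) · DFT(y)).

(x ⊛ y)[n] = Σ(m=0 to 4) x[m] · y[(n-m) mod 5]

Computing each output sample:
(x ⊛ y)[0] = 3
(x ⊛ y)[1] = 0
(x ⊛ y)[2] = 3
(x ⊛ y)[3] = -9
(x ⊛ y)[4] = -6

x ⊛ y = [3, 0, 3, -9, -6]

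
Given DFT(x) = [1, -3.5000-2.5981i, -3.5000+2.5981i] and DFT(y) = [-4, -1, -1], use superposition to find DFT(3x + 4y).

By linearity: DFT(3x + 4y) = 3·DFT(x) + 4·DFT(y)
= 3·[1, -3.5000-2.5981i, -3.5000+2.5981i] + 4·[-4, -1, -1]

Computing element-wise:
Z[0] = 3·(1) + 4·(-4) = -13
Z[1] = 3·(-3.5000-2.5981i) + 4·(-1) = -14.5000-7.7943i
Z[2] = 3·(-3.5000+2.5981i) + 4·(-1) = -14.5000+7.7943i

DFT(3x + 4y) = 3·X + 4·Y = [-13, -14.5000-7.7943i, -14.5000+7.7943i]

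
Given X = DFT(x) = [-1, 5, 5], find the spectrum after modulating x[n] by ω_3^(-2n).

Modulation property: DFT(ω_3^(-2n)·x[n]) = X[(k-2) mod 3], so circularly shift X by 2 positions.

X[k-2] = [5, 5, -1]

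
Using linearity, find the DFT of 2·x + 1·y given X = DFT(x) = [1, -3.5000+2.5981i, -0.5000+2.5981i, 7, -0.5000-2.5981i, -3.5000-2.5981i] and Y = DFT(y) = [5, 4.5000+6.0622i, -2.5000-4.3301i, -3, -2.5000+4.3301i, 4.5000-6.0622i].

By linearity: DFT(2x + 1y) = 2·DFT(x) + 1·DFT(y)
= 2·[1, -3.5000+2.5981i, -0.5000+2.5981i, 7, -0.5000-2.5981i, -3.5000-2.5981i] + 1·[5, 4.5000+6.0622i, -2.5000-4.3301i, -3, -2.5000+4.3301i, 4.5000-6.0622i]

Computing element-wise:
Z[0] = 2·(1) + 1·(5) = 7
Z[1] = 2·(-3.5000+2.5981i) + 1·(4.5000+6.0622i) = -2.5000+11.2584i
Z[2] = 2·(-0.5000+2.5981i) + 1·(-2.5000-4.3301i) = -3.5000+0.8661i
Z[3] = 2·(7) + 1·(-3) = 11
Z[4] = 2·(-0.5000-2.5981i) + 1·(-2.5000+4.3301i) = -3.5000-0.8661i
Z[5] = 2·(-3.5000-2.5981i) + 1·(4.5000-6.0622i) = -2.5000-11.2584i

DFT(2x + 1y) = 2·X + 1·Y = [7, -2.5000+11.2584i, -3.5000+0.8661i, 11, -3.5000-0.8661i, -2.5000-11.2584i]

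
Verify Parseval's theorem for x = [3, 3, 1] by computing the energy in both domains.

Time domain:
Σ|x[n]|² = |3|² + |3|² + |1|² = 19.0000

Frequency domain:
(1/3)Σ|X[k]|² = (1/3)(|7|² + |1.0000-1.7321i|² + |1.0000+1.7321i|²) = (1/3)·57.0000 = 19.0000

Both sides agree, confirming Parseval's theorem.

Σ|x[n]|² = (1/N)Σ|X[k]|² = 19.0000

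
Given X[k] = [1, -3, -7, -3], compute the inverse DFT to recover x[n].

x[n] = (1/4) Σ(k=0 to 3) X[k] · e^(2πikn/4)

Computing each x[n]:
x[0] = -3
x[1] = 2
x[2] = 0
x[3] = 2

x = [-3, 2, 0, 2]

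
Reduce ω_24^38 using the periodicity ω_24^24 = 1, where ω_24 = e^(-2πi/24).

Since ω_24^24 = 1, powers reduce modulo 24.
38 mod 24 = 14
So ω_24^38 = ω_24^14 = e^(-2πi·14/24)

ω_24^38 = ω_24^14 = -0.8660+0.5000i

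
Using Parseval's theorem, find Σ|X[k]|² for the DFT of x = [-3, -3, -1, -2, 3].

Parseval: Σ|x[n]|² = (1/N)Σ|X[k]|², so Σ|X[k]|² = N·Σ|x[n]|² = 5·32.0000

Σ|X[k]|² = N·Σ|x[n]|² = 5·32.0000 = 160.0000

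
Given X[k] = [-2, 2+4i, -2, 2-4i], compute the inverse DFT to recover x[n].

x[n] = (1/4) Σ(k=0 to 3) X[k] · e^(2πikn/4)

Computing each x[n]:
x[0] = 0
x[1] = -2
x[2] = -2
x[3] = 2

x = [0, -2, -2, 2]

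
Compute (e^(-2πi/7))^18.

Since ω_7^7 = 1, powers reduce modulo 7.
18 mod 7 = 4
So ω_7^18 = ω_7^4 = e^(-2πi·4/7)

ω_7^18 = ω_7^4 = -0.9010+0.4339i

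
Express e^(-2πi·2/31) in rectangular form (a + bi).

ω_31^2 = e^(-2πi·2/31)
= cos(-2π·2/31) + i·sin(-2π·2/31)
= cos(-4π/31) + i·sin(-4π/31)

ω_31^2 = cos(-4π/31) + i·sin(-4π/31) = 0.9190-0.3944i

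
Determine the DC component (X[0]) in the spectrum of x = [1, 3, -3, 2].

X[0] = Σ(n=0 to 3) x[n] · ω_4^0 = Σ x[n]
= (1) + (3) + (-3) + (2)

X[0] = 3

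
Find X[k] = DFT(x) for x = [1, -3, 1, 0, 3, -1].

X[k] = Σ(n=0 to 5) x[n] · ω_6^(nk)
where ω_6 = e^(-2πi/6)

Computing each X[k]:
X[0] = 1
X[1] = -3.0000+3.4641i
X[2] = 1
X[3] = 9
X[4] = 1
X[5] = -3.0000-3.4641i

X = [1, -3.0000+3.4641i, 1, 9, 1, -3.0000-3.4641i]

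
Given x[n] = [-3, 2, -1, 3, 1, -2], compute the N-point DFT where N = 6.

X[k] = Σ(n=0 to 5) x[n] · ω_6^(nk)
where ω_6 = e^(-2πi/6)

Computing each X[k]:
X[0] = 0
X[1] = -6.0000-1.7321i
X[2] = -5.1962i
X[3] = -6
X[4] = 5.1962i
X[5] = -6.0000+1.7321i

X = [0, -6.0000-1.7321i, -5.1962i, -6, 5.1962i, -6.0000+1.7321i]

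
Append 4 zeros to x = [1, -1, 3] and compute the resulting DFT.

Original 3-point DFT: [3, 3.4641i, -3.4641i]
Zero-padded 7-point DFT provides frequency interpolation.

DFT_7([x, 0, ...]) = [3, -0.2911-2.1430i, -1.4804+2.2766i, 3.7714+2.7794i, 3.7714-2.7794i, -1.4804-2.2766i, -0.2911+2.1430i]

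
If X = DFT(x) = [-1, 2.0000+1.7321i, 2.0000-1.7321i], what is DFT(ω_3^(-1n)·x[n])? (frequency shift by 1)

Modulation property: DFT(ω_3^(-1n)·x[n]) = X[(k-1) mod 3], so circularly shift X by 1 positions.

X[k-1] = [2.0000-1.7321i, -1, 2.0000+1.7321i]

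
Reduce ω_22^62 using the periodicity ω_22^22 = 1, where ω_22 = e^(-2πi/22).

Since ω_22^22 = 1, powers reduce modulo 22.
62 mod 22 = 18
So ω_22^62 = ω_22^18 = e^(-2πi·18/22)

ω_22^62 = ω_22^18 = 0.4154+0.9096i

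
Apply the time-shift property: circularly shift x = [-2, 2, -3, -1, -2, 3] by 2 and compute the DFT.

Time shift by 2: X_shifted[k] = ω_6^(2k) · X[k]
Shifted x = [-2, 3, -2, 2, -3, -1]

DFT(x[n-2]) = [-3, -0.5000-4.3301i, 1.5000-2.5981i, -11, 1.5000+2.5981i, -0.5000+4.3301i]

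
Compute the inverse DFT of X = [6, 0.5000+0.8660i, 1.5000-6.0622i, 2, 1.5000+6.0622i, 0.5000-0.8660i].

x[n] = (1/6) Σ(k=0 to 5) X[k] · e^(2πikn/6)

Computing each x[n]:
x[0] = 2
x[1] = 2
x[2] = -1
x[3] = 1
x[4] = 3
x[5] = -1

x = [2, 2, -1, 1, 3, -1]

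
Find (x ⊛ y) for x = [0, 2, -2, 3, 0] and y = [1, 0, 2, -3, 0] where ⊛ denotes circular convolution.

(x ⊛ y)[n] = Σ(m=0 to 4) x[m] · y[(n-m) mod 5]

Computing each output sample:
(x ⊛ y)[0] = 12
(x ⊛ y)[1] = -7
(x ⊛ y)[2] = -2
(x ⊛ y)[3] = 7
(x ⊛ y)[4] = -10

x ⊛ y = [12, -7, -2, 7, -10]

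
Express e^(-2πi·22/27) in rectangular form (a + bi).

ω_27^22 = e^(-2πi·22/27)
= cos(-2π·22/27) + i·sin(-2π·22/27)
= cos(-44π/27) + i·sin(-44π/27)

ω_27^22 = cos(-44π/27) + i·sin(-44π/27) = 0.3961+0.9182i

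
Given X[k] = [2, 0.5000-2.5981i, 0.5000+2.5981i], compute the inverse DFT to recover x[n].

x[n] = (1/3) Σ(k=0 to 2) X[k] · e^(2πikn/3)

Computing each x[n]:
x[0] = 1
x[1] = 2
x[2] = -1

x = [1, 2, -1]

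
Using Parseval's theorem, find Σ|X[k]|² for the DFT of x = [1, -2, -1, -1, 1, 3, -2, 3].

Parseval: Σ|x[n]|² = (1/N)Σ|X[k]|², so Σ|X[k]|² = N·Σ|x[n]|² = 8·30.0000

Σ|X[k]|² = N·Σ|x[n]|² = 8·30.0000 = 240.0000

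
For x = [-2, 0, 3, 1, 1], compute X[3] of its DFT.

X[3] = Σ(n=0 to 4) x[n] · ω_5^(3n) where ω_5 = e^(-2πi/5)
= (-2)·ω_5^0 + (0)·ω_5^3 + (3)·ω_5^6 + (1)·ω_5^9 + (1)·ω_5^12

X[3] = -1.5729-2.4899i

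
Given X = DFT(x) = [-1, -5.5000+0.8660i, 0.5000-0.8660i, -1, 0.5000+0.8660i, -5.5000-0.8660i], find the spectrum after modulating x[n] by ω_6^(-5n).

Modulation property: DFT(ω_6^(-5n)·x[n]) = X[(k-5) mod 6], so circularly shift X by 5 positions.

X[k-5] = [-5.5000+0.8660i, 0.5000-0.8660i, -1, 0.5000+0.8660i, -5.5000-0.8660i, -1]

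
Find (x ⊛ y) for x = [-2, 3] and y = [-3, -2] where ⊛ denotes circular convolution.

(x ⊛ y)[n] = Σ(m=0 to 1) x[m] · y[(n-m) mod 2]

Computing each output sample:
(x ⊛ y)[0] = 0
(x ⊛ y)[1] = -5

x ⊛ y = [0, -5]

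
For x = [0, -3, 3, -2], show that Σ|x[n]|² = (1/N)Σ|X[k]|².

Time domain:
Σ|x[n]|² = |0|² + |-3|² + |3|² + |-2|² = 22.0000

Frequency domain:
(1/4)Σ|X[k]|² = (1/4)(|-2|² + |-3+1i|² + |8|² + |-3-1i|²) = (1/4)·88.0000 = 22.0000

Both sides agree, confirming Parseval's theorem.

Σ|x[n]|² = (1/N)Σ|X[k]|² = 22.0000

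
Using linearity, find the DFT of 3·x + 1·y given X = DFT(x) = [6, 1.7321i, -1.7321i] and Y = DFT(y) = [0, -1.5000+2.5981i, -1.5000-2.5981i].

By linearity: DFT(3x + 1y) = 3·DFT(x) + 1·DFT(y)
= 3·[6, 1.7321i, -1.7321i] + 1·[0, -1.5000+2.5981i, -1.5000-2.5981i]

Computing element-wise:
Z[0] = 3·(6) + 1·(0) = 18
Z[1] = 3·(1.7321i) + 1·(-1.5000+2.5981i) = -1.5000+7.7944i
Z[2] = 3·(-1.7321i) + 1·(-1.5000-2.5981i) = -1.5000-7.7944i

DFT(3x + 1y) = 3·X + 1·Y = [18, -1.5000+7.7944i, -1.5000-7.7944i]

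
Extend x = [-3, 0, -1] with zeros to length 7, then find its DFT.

Original 3-point DFT: [-4, -2.5000-0.8660i, -2.5000+0.8660i]
Zero-padded 7-point DFT provides frequency interpolation.

DFT_7([x, 0, ...]) = [-4, -2.7775+0.9749i, -2.0990-0.4339i, -3.6235-0.7818i, -3.6235+0.7818i, -2.0990+0.4339i, -2.7775-0.9749i]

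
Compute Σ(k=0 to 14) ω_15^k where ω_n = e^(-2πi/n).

Sum of all nth roots of unity equals 0 for n > 1 (geometric series with r ≠ 1).

0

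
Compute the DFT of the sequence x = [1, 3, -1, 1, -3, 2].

X[k] = Σ(n=0 to 5) x[n] · ω_6^(nk)
where ω_6 = e^(-2πi/6)

Computing each X[k]:
X[0] = 3
X[1] = 4.5000-2.5981i
X[2] = 1.5000+0.8660i
X[3] = -9
X[4] = 1.5000-0.8660i
X[5] = 4.5000+2.5981i

X = [3, 4.5000-2.5981i, 1.5000+0.8660i, -9, 1.5000-0.8660i, 4.5000+2.5981i]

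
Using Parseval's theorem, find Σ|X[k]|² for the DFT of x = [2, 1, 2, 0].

Parseval: Σ|x[n]|² = (1/N)Σ|X[k]|², so Σ|X[k]|² = N·Σ|x[n]|² = 4·9.0000

Σ|X[k]|² = N·Σ|x[n]|² = 4·9.0000 = 36.0000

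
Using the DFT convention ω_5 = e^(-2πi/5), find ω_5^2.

ω_5^2 = e^(-2πi·2/5)
= cos(-2π·2/5) + i·sin(-2π·2/5)
= cos(-4π/5) + i·sin(-4π/5)

ω_5^2 = cos(-4π/5) + i·sin(-4π/5) = -0.8090-0.5878i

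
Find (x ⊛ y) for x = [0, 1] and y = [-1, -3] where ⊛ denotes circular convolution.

(x ⊛ y)[n] = Σ(m=0 to 1) x[m] · y[(n-m) mod 2]

Computing each output sample:
(x ⊛ y)[0] = -3
(x ⊛ y)[1] = -1

x ⊛ y = [-3, -1]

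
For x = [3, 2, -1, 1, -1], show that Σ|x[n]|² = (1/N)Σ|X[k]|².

Time domain:
Σ|x[n]|² = |3|² + |2|² + |-1|² + |1|² + |-1|² = 16.0000

Frequency domain:
(1/5)Σ|X[k]|² = (1/5)(|4|² + |3.3090-1.6776i|² + |2.1910-3.6655i|² + |2.1910+3.6655i|² + |3.3090+1.6776i|²) = (1/5)·80.0000 = 16.0000

Both sides agree, confirming Parseval's theorem.

Σ|x[n]|² = (1/N)Σ|X[k]|² = 16.0000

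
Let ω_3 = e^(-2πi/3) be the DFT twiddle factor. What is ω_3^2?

ω_3^2 = e^(-2πi·2/3)
= cos(-2π·2/3) + i·sin(-2π·2/3)
= cos(-4π/3) + i·sin(-4π/3)

ω_3^2 = cos(-4π/3) + i·sin(-4π/3) = -0.5000+0.8660i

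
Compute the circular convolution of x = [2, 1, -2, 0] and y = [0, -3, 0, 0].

(x ⊛ y)[n] = Σ(m=0 to 3) x[m] · y[(n-m) mod 4]

Computing each output sample:
(x ⊛ y)[0] = 0
(x ⊛ y)[1] = -6
(x ⊛ y)[2] = -3
(x ⊛ y)[3] = 6

x ⊛ y = [0, -6, -3, 6]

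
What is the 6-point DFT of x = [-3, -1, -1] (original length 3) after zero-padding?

Original 3-point DFT: [-5, -2, -2]
Zero-padded 6-point DFT provides frequency interpolation.

DFT_6([x, 0, ...]) = [-5, -3.0000+1.7321i, -2, -3, -2, -3.0000-1.7321i]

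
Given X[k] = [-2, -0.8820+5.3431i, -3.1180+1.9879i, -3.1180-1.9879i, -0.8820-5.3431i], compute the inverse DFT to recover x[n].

x[n] = (1/5) Σ(k=0 to 4) X[k] · e^(2πikn/5)

Computing each x[n]:
x[0] = -2
x[1] = -2
x[2] = -1
x[3] = 0
x[4] = 3

x = [-2, -2, -1, 0, 3]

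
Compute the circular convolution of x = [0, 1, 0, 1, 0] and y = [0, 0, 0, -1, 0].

(x ⊛ y)[n] = Σ(m=0 to 4) x[m] · y[(n-m) mod 5]

Computing each output sample:
(x ⊛ y)[0] = 0
(x ⊛ y)[1] = -1
(x ⊛ y)[2] = 0
(x ⊛ y)[3] = 0
(x ⊛ y)[4] = -1

x ⊛ y = [0, -1, 0, 0, -1]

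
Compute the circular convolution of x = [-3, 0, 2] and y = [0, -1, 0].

(x ⊛ y)[n] = Σ(m=0 to 2) x[m] · y[(n-m) mod 3]

Computing each output sample:
(x ⊛ y)[0] = -2
(x ⊛ y)[1] = 3
(x ⊛ y)[2] = 0

x ⊛ y = [-2, 3, 0]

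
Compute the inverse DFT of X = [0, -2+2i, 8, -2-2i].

x[n] = (1/4) Σ(k=0 to 3) X[k] · e^(2πikn/4)

Computing each x[n]:
x[0] = 1
x[1] = -3
x[2] = 3
x[3] = -1

x = [1, -3, 3, -1]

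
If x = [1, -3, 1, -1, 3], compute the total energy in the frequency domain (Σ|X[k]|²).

Parseval: Σ|x[n]|² = (1/N)Σ|X[k]|², so Σ|X[k]|² = N·Σ|x[n]|² = 5·21.0000

Σ|X[k]|² = N·Σ|x[n]|² = 5·21.0000 = 105.0000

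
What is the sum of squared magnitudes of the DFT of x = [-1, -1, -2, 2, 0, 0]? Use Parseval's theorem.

Parseval: Σ|x[n]|² = (1/N)Σ|X[k]|², so Σ|X[k]|² = N·Σ|x[n]|² = 6·10.0000

Σ|X[k]|² = N·Σ|x[n]|² = 6·10.0000 = 60.0000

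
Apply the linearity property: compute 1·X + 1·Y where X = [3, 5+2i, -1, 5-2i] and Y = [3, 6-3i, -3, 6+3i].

By linearity: DFT(1x + 1y) = 1·DFT(x) + 1·DFT(y)
= 1·[3, 5+2i, -1, 5-2i] + 1·[3, 6-3i, -3, 6+3i]

Computing element-wise:
Z[0] = 1·(3) + 1·(3) = 6
Z[1] = 1·(5+2i) + 1·(6-3i) = 11-1i
Z[2] = 1·(-1) + 1·(-3) = -4
Z[3] = 1·(5-2i) + 1·(6+3i) = 11+1i

DFT(1x + 1y) = 1·X + 1·Y = [6, 11-1i, -4, 11+1i]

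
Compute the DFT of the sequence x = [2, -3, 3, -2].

X[k] = Σ(n=0 to 3) x[n] · ω_4^(nk)
where ω_4 = e^(-2πi/4)

Computing each X[k]:
X[0] = 0
X[1] = -1+1i
X[2] = 10
X[3] = -1-1i

X = [0, -1+1i, 10, -1-1i]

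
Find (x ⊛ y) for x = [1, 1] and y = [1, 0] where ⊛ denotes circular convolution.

(x ⊛ y)[n] = Σ(m=0 to 1) x[m] · y[(n-m) mod 2]

Computing each output sample:
(x ⊛ y)[0] = 1
(x ⊛ y)[1] = 1

x ⊛ y = [1, 1]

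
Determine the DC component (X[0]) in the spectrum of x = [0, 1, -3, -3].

X[0] = Σ(n=0 to 3) x[n] · ω_4^0 = Σ x[n]
= (0) + (1) + (-3) + (-3)

X[0] = -5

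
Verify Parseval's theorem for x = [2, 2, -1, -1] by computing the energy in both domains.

Time domain:
Σ|x[n]|² = |2|² + |2|² + |-1|² + |-1|² = 10.0000

Frequency domain:
(1/4)Σ|X[k]|² = (1/4)(|2|² + |3-3i|² + |0|² + |3+3i|²) = (1/4)·40.0000 = 10.0000

Both sides agree, confirming Parseval's theorem.

Σ|x[n]|² = (1/N)Σ|X[k]|² = 10.0000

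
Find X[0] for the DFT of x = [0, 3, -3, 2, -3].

X[0] = Σ(n=0 to 4) x[n] · ω_5^0 = Σ x[n]
= (0) + (3) + (-3) + (2) + (-3)

X[0] = -1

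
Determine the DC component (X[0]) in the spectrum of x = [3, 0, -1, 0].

X[0] = Σ(n=0 to 3) x[n] · ω_4^0 = Σ x[n]
= (3) + (0) + (-1) + (0)

X[0] = 2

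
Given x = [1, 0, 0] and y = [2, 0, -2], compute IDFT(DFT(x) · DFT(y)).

(x ⊛ y)[n] = Σ(m=0 to 2) x[m] · y[(n-m) mod 3]

Computing each output sample:
(x ⊛ y)[0] = 2
(x ⊛ y)[1] = 0
(x ⊛ y)[2] = -2

x ⊛ y = [2, 0, -2]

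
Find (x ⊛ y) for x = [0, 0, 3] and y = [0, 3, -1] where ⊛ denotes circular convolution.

(x ⊛ y)[n] = Σ(m=0 to 2) x[m] · y[(n-m) mod 3]

Computing each output sample:
(x ⊛ y)[0] = 9
(x ⊛ y)[1] = -3
(x ⊛ y)[2] = 0

x ⊛ y = [9, -3, 0]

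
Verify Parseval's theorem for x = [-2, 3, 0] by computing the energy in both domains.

Time domain:
Σ|x[n]|² = |-2|² + |3|² + |0|² = 13.0000

Frequency domain:
(1/3)Σ|X[k]|² = (1/3)(|1|² + |-3.5000-2.5981i|² + |-3.5000+2.5981i|²) = (1/3)·39.0000 = 13.0000

Both sides agree, confirming Parseval's theorem.

Σ|x[n]|² = (1/N)Σ|X[k]|² = 13.0000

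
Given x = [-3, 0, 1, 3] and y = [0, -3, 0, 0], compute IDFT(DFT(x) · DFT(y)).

(x ⊛ y)[n] = Σ(m=0 to 3) x[m] · y[(n-m) mod 4]

Computing each output sample:
(x ⊛ y)[0] = -9
(x ⊛ y)[1] = 9
(x ⊛ y)[2] = 0
(x ⊛ y)[3] = -3

x ⊛ y = [-9, 9, 0, -3]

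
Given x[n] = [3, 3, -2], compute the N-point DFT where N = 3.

X[k] = Σ(n=0 to 2) x[n] · ω_3^(nk)
where ω_3 = e^(-2πi/3)

Computing each X[k]:
X[0] = 4
X[1] = 2.5000-4.3301i
X[2] = 2.5000+4.3301i

X = [4, 2.5000-4.3301i, 2.5000+4.3301i]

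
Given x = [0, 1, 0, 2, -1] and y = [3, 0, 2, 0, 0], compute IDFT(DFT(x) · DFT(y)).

(x ⊛ y)[n] = Σ(m=0 to 4) x[m] · y[(n-m) mod 5]

Computing each output sample:
(x ⊛ y)[0] = 4
(x ⊛ y)[1] = 1
(x ⊛ y)[2] = 0
(x ⊛ y)[3] = 8
(x ⊛ y)[4] = -3

x ⊛ y = [4, 1, 0, 8, -3]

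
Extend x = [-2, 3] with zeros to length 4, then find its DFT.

Original 2-point DFT: [1, -5]
Zero-padded 4-point DFT provides frequency interpolation.

DFT_4([x, 0, ...]) = [1, -2-3i, -5, -2+3i]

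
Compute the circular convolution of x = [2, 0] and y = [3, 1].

(x ⊛ y)[n] = Σ(m=0 to 1) x[m] · y[(n-m) mod 2]

Computing each output sample:
(x ⊛ y)[0] = 6
(x ⊛ y)[1] = 2

x ⊛ y = [6, 2]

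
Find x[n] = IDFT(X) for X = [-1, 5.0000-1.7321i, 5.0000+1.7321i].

x[n] = (1/3) Σ(k=0 to 2) X[k] · e^(2πikn/3)

Computing each x[n]:
x[0] = 3
x[1] = -1
x[2] = -3

x = [3, -1, -3]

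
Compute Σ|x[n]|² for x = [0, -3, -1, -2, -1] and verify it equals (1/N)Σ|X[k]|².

Time domain:
Σ|x[n]|² = |0|² + |-3|² + |-1|² + |-2|² + |-1|² = 15.0000

Frequency domain:
(1/5)Σ|X[k]|² = (1/5)(|-7|² + |1.1910+1.3143i|² + |2.3090+2.1266i|² + |2.3090-2.1266i|² + |1.1910-1.3143i|²) = (1/5)·75.0000 = 15.0000

Both sides agree, confirming Parseval's theorem.

Σ|x[n]|² = (1/N)Σ|X[k]|² = 15.0000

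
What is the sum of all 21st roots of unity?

Sum of all nth roots of unity equals 0 for n > 1 (geometric series with r ≠ 1).

0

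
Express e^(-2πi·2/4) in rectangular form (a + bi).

ω_4^2 = e^(-2πi·2/4)
= cos(-2π·2/4) + i·sin(-2π·2/4)
= cos(-4π/4) + i·sin(-4π/4)

ω_4^2 = cos(-4π/4) + i·sin(-4π/4) = -1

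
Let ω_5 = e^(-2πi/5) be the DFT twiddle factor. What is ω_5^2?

ω_5^2 = e^(-2πi·2/5)
= cos(-2π·2/5) + i·sin(-2π·2/5)
= cos(-4π/5) + i·sin(-4π/5)

ω_5^2 = cos(-4π/5) + i·sin(-4π/5) = -0.8090-0.5878i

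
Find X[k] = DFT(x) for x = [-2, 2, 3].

X[k] = Σ(n=0 to 2) x[n] · ω_3^(nk)
where ω_3 = e^(-2πi/3)

Computing each X[k]:
X[0] = 3
X[1] = -4.5000+0.8660i
X[2] = -4.5000-0.8660i

X = [3, -4.5000+0.8660i, -4.5000-0.8660i]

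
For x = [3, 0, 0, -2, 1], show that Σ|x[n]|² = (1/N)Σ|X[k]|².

Time domain:
Σ|x[n]|² = |3|² + |0|² + |0|² + |-2|² + |1|² = 14.0000

Frequency domain:
(1/5)Σ|X[k]|² = (1/5)(|2|² + |4.9271-0.2245i|² + |1.5729+2.4899i|² + |1.5729-2.4899i|² + |4.9271+0.2245i|²) = (1/5)·70.0000 = 14.0000

Both sides agree, confirming Parseval's theorem.

Σ|x[n]|² = (1/N)Σ|X[k]|² = 14.0000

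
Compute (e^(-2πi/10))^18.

Since ω_10^10 = 1, powers reduce modulo 10.
18 mod 10 = 8
So ω_10^18 = ω_10^8 = e^(-2πi·8/10)

ω_10^18 = ω_10^8 = 0.3090+0.9511i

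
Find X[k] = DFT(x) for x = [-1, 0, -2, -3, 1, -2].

X[k] = Σ(n=0 to 5) x[n] · ω_6^(nk)
where ω_6 = e^(-2πi/6)

Computing each X[k]:
X[0] = -7
X[1] = 1.5000+0.8660i
X[2] = -2.5000-4.3301i
X[3] = 3
X[4] = -2.5000+4.3301i
X[5] = 1.5000-0.8660i

X = [-7, 1.5000+0.8660i, -2.5000-4.3301i, 3, -2.5000+4.3301i, 1.5000-0.8660i]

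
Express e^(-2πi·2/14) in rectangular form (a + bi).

ω_14^2 = e^(-2πi·2/14)
= cos(-2π·2/14) + i·sin(-2π·2/14)
= cos(-4π/14) + i·sin(-4π/14)

ω_14^2 = cos(-4π/14) + i·sin(-4π/14) = 0.6235-0.7818i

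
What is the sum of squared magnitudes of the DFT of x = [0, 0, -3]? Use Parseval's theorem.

Parseval: Σ|x[n]|² = (1/N)Σ|X[k]|², so Σ|X[k]|² = N·Σ|x[n]|² = 3·9.0000

Σ|X[k]|² = N·Σ|x[n]|² = 3·9.0000 = 27.0000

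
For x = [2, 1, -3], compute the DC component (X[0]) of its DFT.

X[0] = Σ(n=0 to 2) x[n] · ω_3^0 = Σ x[n]
= (2) + (1) + (-3)

X[0] = 0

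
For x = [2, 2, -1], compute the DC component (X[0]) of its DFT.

X[0] = Σ(n=0 to 2) x[n] · ω_3^0 = Σ x[n]
= (2) + (2) + (-1)

X[0] = 3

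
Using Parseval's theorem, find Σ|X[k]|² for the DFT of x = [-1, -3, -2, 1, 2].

Parseval: Σ|x[n]|² = (1/N)Σ|X[k]|², so Σ|X[k]|² = N·Σ|x[n]|² = 5·19.0000

Σ|X[k]|² = N·Σ|x[n]|² = 5·19.0000 = 95.0000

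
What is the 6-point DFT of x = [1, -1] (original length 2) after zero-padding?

Original 2-point DFT: [0, 2]
Zero-padded 6-point DFT provides frequency interpolation.

DFT_6([x, 0, ...]) = [0, 0.5000+0.8660i, 1.5000+0.8660i, 2, 1.5000-0.8660i, 0.5000-0.8660i]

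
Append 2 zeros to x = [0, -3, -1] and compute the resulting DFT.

Original 3-point DFT: [-4, 2.0000+1.7321i, 2.0000-1.7321i]
Zero-padded 5-point DFT provides frequency interpolation.

DFT_5([x, 0, ...]) = [-4, -0.1180+3.4410i, 2.1180+0.8123i, 2.1180-0.8123i, -0.1180-3.4410i]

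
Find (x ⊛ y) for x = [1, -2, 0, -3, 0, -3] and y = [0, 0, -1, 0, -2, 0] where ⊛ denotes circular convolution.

(x ⊛ y)[n] = Σ(m=0 to 5) x[m] · y[(n-m) mod 6]

Computing each output sample:
(x ⊛ y)[0] = 0
(x ⊛ y)[1] = 9
(x ⊛ y)[2] = -1
(x ⊛ y)[3] = 8
(x ⊛ y)[4] = -2
(x ⊛ y)[5] = 7

x ⊛ y = [0, 9, -1, 8, -2, 7]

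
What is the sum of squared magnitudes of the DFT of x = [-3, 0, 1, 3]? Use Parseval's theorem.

Parseval: Σ|x[n]|² = (1/N)Σ|X[k]|², so Σ|X[k]|² = N·Σ|x[n]|² = 4·19.0000

Σ|X[k]|² = N·Σ|x[n]|² = 4·19.0000 = 76.0000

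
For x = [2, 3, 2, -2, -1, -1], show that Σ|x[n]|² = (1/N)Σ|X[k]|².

Time domain:
Σ|x[n]|² = |2|² + |3|² + |2|² + |-2|² + |-1|² + |-1|² = 23.0000

Frequency domain:
(1/6)Σ|X[k]|² = (1/6)(|3|² + |4.5000-6.0622i|² + |-1.5000-0.8660i|² + |3|² + |-1.5000+0.8660i|² + |4.5000+6.0622i|²) = (1/6)·138.0000 = 23.0000

Both sides agree, confirming Parseval's theorem.

Σ|x[n]|² = (1/N)Σ|X[k]|² = 23.0000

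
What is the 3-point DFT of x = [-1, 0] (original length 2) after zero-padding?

Original 2-point DFT: [-1, -1]
Zero-padded 3-point DFT provides frequency interpolation.

DFT_3([x, 0, ...]) = [-1, -1, -1]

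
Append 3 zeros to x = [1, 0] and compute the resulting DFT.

Original 2-point DFT: [1, 1]
Zero-padded 5-point DFT provides frequency interpolation.

DFT_5([x, 0, ...]) = [1, 1, 1, 1, 1]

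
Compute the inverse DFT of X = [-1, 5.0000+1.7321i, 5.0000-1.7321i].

x[n] = (1/3) Σ(k=0 to 2) X[k] · e^(2πikn/3)

Computing each x[n]:
x[0] = 3
x[1] = -3
x[2] = -1

x = [3, -3, -1]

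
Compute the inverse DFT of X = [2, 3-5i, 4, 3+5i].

x[n] = (1/4) Σ(k=0 to 3) X[k] · e^(2πikn/4)

Computing each x[n]:
x[0] = 3
x[1] = 2
x[2] = 0
x[3] = -3

x = [3, 2, 0, -3]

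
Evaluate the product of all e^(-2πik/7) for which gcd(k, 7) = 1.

The primitive 7th roots of unity are ω_7^k for k coprime to 7: k ∈ {1, 2, 3, 4, 5, 6}
Their product equals the constant term of the cyclotomic polynomial Φ_7(x) up to sign.
For n ≥ 3, the product of all primitive nth roots of unity is 1. (For n=1 it is 1; for n=2 it is -1.)

1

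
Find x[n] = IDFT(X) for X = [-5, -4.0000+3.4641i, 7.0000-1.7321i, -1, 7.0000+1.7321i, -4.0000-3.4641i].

x[n] = (1/6) Σ(k=0 to 5) X[k] · e^(2πikn/6)

Computing each x[n]:
x[0] = 0
x[1] = -3
x[2] = -3
x[3] = 3
x[4] = 0
x[5] = -2

x = [0, -3, -3, 3, 0, -2]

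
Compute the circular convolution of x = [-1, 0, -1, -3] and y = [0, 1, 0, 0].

(x ⊛ y)[n] = Σ(m=0 to 3) x[m] · y[(n-m) mod 4]

Computing each output sample:
(x ⊛ y)[0] = -3
(x ⊛ y)[1] = -1
(x ⊛ y)[2] = 0
(x ⊛ y)[3] = -1

x ⊛ y = [-3, -1, 0, -1]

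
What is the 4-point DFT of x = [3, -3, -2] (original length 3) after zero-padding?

Original 3-point DFT: [-2, 5.5000+0.8660i, 5.5000-0.8660i]
Zero-padded 4-point DFT provides frequency interpolation.

DFT_4([x, 0, ...]) = [-2, 5+3i, 4, 5-3i]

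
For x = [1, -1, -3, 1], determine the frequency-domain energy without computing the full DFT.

Parseval: Σ|x[n]|² = (1/N)Σ|X[k]|², so Σ|X[k]|² = N·Σ|x[n]|² = 4·12.0000

Σ|X[k]|² = N·Σ|x[n]|² = 4·12.0000 = 48.0000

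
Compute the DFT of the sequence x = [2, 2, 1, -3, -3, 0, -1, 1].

X[k] = Σ(n=0 to 7) x[n] · ω_8^(nk)
where ω_8 = e^(-2πi/8)

Computing each X[k]:
X[0] = -1
X[1] = 9.2426-0.5858i
X[2] = -1-4i
X[3] = 0.7574+3.4142i
X[4] = -1
X[5] = 0.7574-3.4142i
X[6] = -1+4i
X[7] = 9.2426+0.5858i

X = [-1, 9.2426-0.5858i, -1-4i, 0.7574+3.4142i, -1, 0.7574-3.4142i, -1+4i, 9.2426+0.5858i]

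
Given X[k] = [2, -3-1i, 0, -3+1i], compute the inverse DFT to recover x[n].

x[n] = (1/4) Σ(k=0 to 3) X[k] · e^(2πikn/4)

Computing each x[n]:
x[0] = -1
x[1] = 1
x[2] = 2
x[3] = 0

x = [-1, 1, 2, 0]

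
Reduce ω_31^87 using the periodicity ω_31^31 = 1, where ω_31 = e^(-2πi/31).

Since ω_31^31 = 1, powers reduce modulo 31.
87 mod 31 = 25
So ω_31^87 = ω_31^25 = e^(-2πi·25/31)

ω_31^87 = ω_31^25 = 0.3473+0.9378i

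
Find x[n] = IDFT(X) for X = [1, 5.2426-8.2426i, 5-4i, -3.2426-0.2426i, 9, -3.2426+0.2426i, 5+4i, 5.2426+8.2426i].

x[n] = (1/8) Σ(k=0 to 7) X[k] · e^(2πikn/8)

Computing each x[n]:
x[0] = 3
x[1] = 3
x[2] = 2
x[3] = -2
x[4] = 2
x[5] = -3
x[6] = -2
x[7] = -2

x = [3, 3, 2, -2, 2, -3, -2, -2]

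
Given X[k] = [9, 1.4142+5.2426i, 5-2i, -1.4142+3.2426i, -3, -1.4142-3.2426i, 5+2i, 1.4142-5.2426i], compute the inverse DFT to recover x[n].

x[n] = (1/8) Σ(k=0 to 7) X[k] · e^(2πikn/8)

Computing each x[n]:
x[0] = 2
x[1] = 1
x[2] = -1
x[3] = -1
x[4] = 2
x[5] = 3
x[6] = 0
x[7] = 3

x = [2, 1, -1, -1, 2, 3, 0, 3]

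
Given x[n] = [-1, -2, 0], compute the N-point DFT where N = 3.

X[k] = Σ(n=0 to 2) x[n] · ω_3^(nk)
where ω_3 = e^(-2πi/3)

Computing each X[k]:
X[0] = -3
X[1] = 1.7321i
X[2] = -1.7321i

X = [-3, 1.7321i, -1.7321i]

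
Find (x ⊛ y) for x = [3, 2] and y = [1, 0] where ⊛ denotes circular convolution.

(x ⊛ y)[n] = Σ(m=0 to 1) x[m] · y[(n-m) mod 2]

Computing each output sample:
(x ⊛ y)[0] = 3
(x ⊛ y)[1] = 2

x ⊛ y = [3, 2]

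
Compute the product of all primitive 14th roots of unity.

The primitive 14th roots of unity are ω_14^k for k coprime to 14: k ∈ {1, 3, 5, 9, 11, 13}
Their product equals the constant term of the cyclotomic polynomial Φ_14(x) up to sign.
For n ≥ 3, the product of all primitive nth roots of unity is 1. (For n=1 it is 1; for n=2 it is -1.)

1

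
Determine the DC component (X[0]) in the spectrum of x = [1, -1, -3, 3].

X[0] = Σ(n=0 to 3) x[n] · ω_4^0 = Σ x[n]
= (1) + (-1) + (-3) + (3)

X[0] = 0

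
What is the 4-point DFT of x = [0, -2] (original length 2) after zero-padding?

Original 2-point DFT: [-2, 2]
Zero-padded 4-point DFT provides frequency interpolation.

DFT_4([x, 0, ...]) = [-2, 2i, 2, -2i]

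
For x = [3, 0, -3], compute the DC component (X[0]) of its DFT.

X[0] = Σ(n=0 to 2) x[n] · ω_3^0 = Σ x[n]
= (3) + (0) + (-3)

X[0] = 0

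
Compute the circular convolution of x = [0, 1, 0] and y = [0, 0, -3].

(x ⊛ y)[n] = Σ(m=0 to 2) x[m] · y[(n-m) mod 3]

Computing each output sample:
(x ⊛ y)[0] = -3
(x ⊛ y)[1] = 0
(x ⊛ y)[2] = 0

x ⊛ y = [-3, 0, 0]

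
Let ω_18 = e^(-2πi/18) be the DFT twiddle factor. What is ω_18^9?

ω_18^9 = e^(-2πi·9/18)
= cos(-2π·9/18) + i·sin(-2π·9/18)
= cos(-18π/18) + i·sin(-18π/18)

ω_18^9 = cos(-18π/18) + i·sin(-18π/18) = -1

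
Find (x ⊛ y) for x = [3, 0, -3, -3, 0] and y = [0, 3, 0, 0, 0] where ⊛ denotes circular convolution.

(x ⊛ y)[n] = Σ(m=0 to 4) x[m] · y[(n-m) mod 5]

Computing each output sample:
(x ⊛ y)[0] = 0
(x ⊛ y)[1] = 9
(x ⊛ y)[2] = 0
(x ⊛ y)[3] = -9
(x ⊛ y)[4] = -9

x ⊛ y = [0, 9, 0, -9, -9]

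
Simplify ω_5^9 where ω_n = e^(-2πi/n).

Since ω_5^5 = 1, powers reduce modulo 5.
9 mod 5 = 4
So ω_5^9 = ω_5^4 = e^(-2πi·4/5)

ω_5^9 = ω_5^4 = 0.3090+0.9511i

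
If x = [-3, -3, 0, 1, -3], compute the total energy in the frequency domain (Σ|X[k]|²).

Parseval: Σ|x[n]|² = (1/N)Σ|X[k]|², so Σ|X[k]|² = N·Σ|x[n]|² = 5·28.0000

Σ|X[k]|² = N·Σ|x[n]|² = 5·28.0000 = 140.0000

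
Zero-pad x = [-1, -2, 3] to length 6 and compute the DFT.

Original 3-point DFT: [0, -1.5000+4.3301i, -1.5000-4.3301i]
Zero-padded 6-point DFT provides frequency interpolation.

DFT_6([x, 0, ...]) = [0, -3.5000-0.8660i, -1.5000+4.3301i, 4, -1.5000-4.3301i, -3.5000+0.8660i]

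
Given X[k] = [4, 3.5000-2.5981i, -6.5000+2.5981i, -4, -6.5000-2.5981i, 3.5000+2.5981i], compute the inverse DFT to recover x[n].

x[n] = (1/6) Σ(k=0 to 5) X[k] · e^(2πikn/6)

Computing each x[n]:
x[0] = -1
x[1] = 3
x[2] = 2
x[3] = -2
x[4] = -1
x[5] = 3

x = [-1, 3, 2, -2, -1, 3]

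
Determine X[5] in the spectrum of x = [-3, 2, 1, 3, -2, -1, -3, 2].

X[5] = Σ(n=0 to 7) x[n] · ω_8^(5n) where ω_8 = e^(-2πi/8)
= (-3)·ω_8^0 + (2)·ω_8^5 + (1)·ω_8^10 + (3)·ω_8^15 + (-2)·ω_8^20 + (-1)·ω_8^25 + (-3)·ω_8^30 + (2)·ω_8^35

X[5] = -2.4142-1.1716i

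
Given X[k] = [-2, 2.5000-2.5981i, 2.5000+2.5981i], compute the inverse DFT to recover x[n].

x[n] = (1/3) Σ(k=0 to 2) X[k] · e^(2πikn/3)

Computing each x[n]:
x[0] = 1
x[1] = 0
x[2] = -3

x = [1, 0, -3]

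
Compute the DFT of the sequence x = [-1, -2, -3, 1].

X[k] = Σ(n=0 to 3) x[n] · ω_4^(nk)
where ω_4 = e^(-2πi/4)

Computing each X[k]:
X[0] = -5
X[1] = 2+3i
X[2] = -3
X[3] = 2-3i

X = [-5, 2+3i, -3, 2-3i]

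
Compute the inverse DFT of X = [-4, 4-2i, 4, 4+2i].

x[n] = (1/4) Σ(k=0 to 3) X[k] · e^(2πikn/4)

Computing each x[n]:
x[0] = 2
x[1] = -1
x[2] = -2
x[3] = -3

x = [2, -1, -2, -3]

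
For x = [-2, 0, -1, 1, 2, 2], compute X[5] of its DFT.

X[5] = Σ(n=0 to 5) x[n] · ω_6^(5n) where ω_6 = e^(-2πi/6)
= (-2)·ω_6^0 + (0)·ω_6^5 + (-1)·ω_6^10 + (1)·ω_6^15 + (2)·ω_6^20 + (2)·ω_6^25

X[5] = -2.5000-4.3301i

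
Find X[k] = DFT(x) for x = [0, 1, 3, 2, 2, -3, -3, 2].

X[k] = Σ(n=0 to 7) x[n] · ω_8^(nk)
where ω_8 = e^(-2πi/8)

Computing each X[k]:
X[0] = 4
X[1] = 0.8284-8.8284i
X[2] = 2+6i
X[3] = -4.8284+3.1716i
X[4] = 0
X[5] = -4.8284-3.1716i
X[6] = 2-6i
X[7] = 0.8284+8.8284i

X = [4, 0.8284-8.8284i, 2+6i, -4.8284+3.1716i, 0, -4.8284-3.1716i, 2-6i, 0.8284+8.8284i]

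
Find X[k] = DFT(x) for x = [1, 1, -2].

X[k] = Σ(n=0 to 2) x[n] · ω_3^(nk)
where ω_3 = e^(-2πi/3)

Computing each X[k]:
X[0] = 0
X[1] = 1.5000-2.5981i
X[2] = 1.5000+2.5981i

X = [0, 1.5000-2.5981i, 1.5000+2.5981i]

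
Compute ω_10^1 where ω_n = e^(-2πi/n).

ω_10^1 = e^(-2πi·1/10)
= cos(-2π·1/10) + i·sin(-2π·1/10)
= cos(-2π/10) + i·sin(-2π/10)

ω_10^1 = cos(-2π/10) + i·sin(-2π/10) = 0.8090-0.5878i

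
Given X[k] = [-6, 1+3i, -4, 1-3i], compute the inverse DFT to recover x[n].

x[n] = (1/4) Σ(k=0 to 3) X[k] · e^(2πikn/4)

Computing each x[n]:
x[0] = -2
x[1] = -2
x[2] = -3
x[3] = 1

x = [-2, -2, -3, 1]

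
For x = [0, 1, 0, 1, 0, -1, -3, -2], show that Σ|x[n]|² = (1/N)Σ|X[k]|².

Time domain:
Σ|x[n]|² = |0|² + |1|² + |0|² + |1|² + |0|² + |-1|² + |-3|² + |-2|² = 16.0000

Frequency domain:
(1/8)Σ|X[k]|² = (1/8)(|-4|² + |-0.7071-6.5355i|² + |3-1i|² + |0.7071-0.5355i|² + |-2|² + |0.7071+0.5355i|² + |3+1i|² + |-0.7071+6.5355i|²) = (1/8)·128.0000 = 16.0000

Both sides agree, confirming Parseval's theorem.

Σ|x[n]|² = (1/N)Σ|X[k]|² = 16.0000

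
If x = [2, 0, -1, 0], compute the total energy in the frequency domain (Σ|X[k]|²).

Parseval: Σ|x[n]|² = (1/N)Σ|X[k]|², so Σ|X[k]|² = N·Σ|x[n]|² = 4·5.0000

Σ|X[k]|² = N·Σ|x[n]|² = 4·5.0000 = 20.0000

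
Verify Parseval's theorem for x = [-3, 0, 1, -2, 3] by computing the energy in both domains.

Time domain:
Σ|x[n]|² = |-3|² + |0|² + |1|² + |-2|² + |3|² = 23.0000

Frequency domain:
(1/5)Σ|X[k]|² = (1/5)(|-1|² + |-1.2639+1.0898i|² + |-5.7361+4.6165i|² + |-5.7361-4.6165i|² + |-1.2639-1.0898i|²) = (1/5)·115.0000 = 23.0000

Both sides agree, confirming Parseval's theorem.

Σ|x[n]|² = (1/N)Σ|X[k]|² = 23.0000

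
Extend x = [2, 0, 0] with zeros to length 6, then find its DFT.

Original 3-point DFT: [2, 2, 2]
Zero-padded 6-point DFT provides frequency interpolation.

DFT_6([x, 0, ...]) = [2, 2, 2, 2, 2, 2]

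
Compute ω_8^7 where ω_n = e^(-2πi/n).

ω_8^7 = e^(-2πi·7/8)
= cos(-2π·7/8) + i·sin(-2π·7/8)
= cos(-14π/8) + i·sin(-14π/8)

ω_8^7 = cos(-14π/8) + i·sin(-14π/8) = 0.7071+0.7071i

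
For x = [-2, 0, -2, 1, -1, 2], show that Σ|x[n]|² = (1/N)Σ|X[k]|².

Time domain:
Σ|x[n]|² = |-2|² + |0|² + |-2|² + |1|² + |-1|² + |2|² = 14.0000

Frequency domain:
(1/6)Σ|X[k]|² = (1/6)(|-2|² + |-0.5000+2.5981i|² + |-0.5000+0.8660i|² + |-8|² + |-0.5000-0.8660i|² + |-0.5000-2.5981i|²) = (1/6)·84.0000 = 14.0000

Both sides agree, confirming Parseval's theorem.

Σ|x[n]|² = (1/N)Σ|X[k]|² = 14.0000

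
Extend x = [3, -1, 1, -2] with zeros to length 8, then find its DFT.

Original 4-point DFT: [1, 2-1i, 7, 2+1i]
Zero-padded 8-point DFT provides frequency interpolation.

DFT_8([x, 0, ...]) = [1, 3.7071+1.1213i, 2-1i, 2.2929+3.1213i, 7, 2.2929-3.1213i, 2+1i, 3.7071-1.1213i]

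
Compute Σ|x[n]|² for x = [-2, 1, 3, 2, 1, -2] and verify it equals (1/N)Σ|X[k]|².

Time domain:
Σ|x[n]|² = |-2|² + |1|² + |3|² + |2|² + |1|² + |-2|² = 23.0000

Frequency domain:
(1/6)Σ|X[k]|² = (1/6)(|3|² + |-6.5000-4.3301i|² + |-1.5000-0.8660i|² + |1|² + |-1.5000+0.8660i|² + |-6.5000+4.3301i|²) = (1/6)·138.0000 = 23.0000

Both sides agree, confirming Parseval's theorem.

Σ|x[n]|² = (1/N)Σ|X[k]|² = 23.0000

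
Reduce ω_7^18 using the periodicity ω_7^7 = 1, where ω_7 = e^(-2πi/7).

Since ω_7^7 = 1, powers reduce modulo 7.
18 mod 7 = 4
So ω_7^18 = ω_7^4 = e^(-2πi·4/7)

ω_7^18 = ω_7^4 = -0.9010+0.4339i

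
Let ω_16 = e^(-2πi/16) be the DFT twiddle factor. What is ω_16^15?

ω_16^15 = e^(-2πi·15/16)
= cos(-2π·15/16) + i·sin(-2π·15/16)
= cos(-30π/16) + i·sin(-30π/16)

ω_16^15 = cos(-30π/16) + i·sin(-30π/16) = 0.9239+0.3827i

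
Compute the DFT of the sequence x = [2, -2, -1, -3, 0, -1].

X[k] = Σ(n=0 to 5) x[n] · ω_6^(nk)
where ω_6 = e^(-2πi/6)

Computing each X[k]:
X[0] = -5
X[1] = 4.0000+1.7321i
X[2] = 1
X[3] = 7
X[4] = 1
X[5] = 4.0000-1.7321i

X = [-5, 4.0000+1.7321i, 1, 7, 1, 4.0000-1.7321i]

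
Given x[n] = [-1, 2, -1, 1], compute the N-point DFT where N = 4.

X[k] = Σ(n=0 to 3) x[n] · ω_4^(nk)
where ω_4 = e^(-2πi/4)

Computing each X[k]:
X[0] = 1
X[1] = -1i
X[2] = -5
X[3] = 1i

X = [1, -1i, -5, 1i]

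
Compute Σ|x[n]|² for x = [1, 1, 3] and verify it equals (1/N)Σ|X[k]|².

Time domain:
Σ|x[n]|² = |1|² + |1|² + |3|² = 11.0000

Frequency domain:
(1/3)Σ|X[k]|² = (1/3)(|5|² + |-1.0000+1.7321i|² + |-1.0000-1.7321i|²) = (1/3)·33.0000 = 11.0000

Both sides agree, confirming Parseval's theorem.

Σ|x[n]|² = (1/N)Σ|X[k]|² = 11.0000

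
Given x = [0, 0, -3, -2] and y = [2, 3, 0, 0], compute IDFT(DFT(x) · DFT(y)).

(x ⊛ y)[n] = Σ(m=0 to 3) x[m] · y[(n-m) mod 4]

Computing each output sample:
(x ⊛ y)[0] = -6
(x ⊛ y)[1] = 0
(x ⊛ y)[2] = -6
(x ⊛ y)[3] = -13

x ⊛ y = [-6, 0, -6, -13]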